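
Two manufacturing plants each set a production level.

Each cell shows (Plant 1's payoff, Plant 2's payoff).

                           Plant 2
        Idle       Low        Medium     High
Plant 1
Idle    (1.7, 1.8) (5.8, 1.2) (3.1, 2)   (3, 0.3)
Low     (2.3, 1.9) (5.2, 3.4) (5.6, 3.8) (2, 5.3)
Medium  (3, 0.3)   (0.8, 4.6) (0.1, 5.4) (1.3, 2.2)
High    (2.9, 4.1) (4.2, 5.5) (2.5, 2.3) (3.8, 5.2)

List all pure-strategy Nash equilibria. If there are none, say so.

Mark each player's best response to every combination of opponents' strategies; a profile where every player is best-responding is a pure Nash equilibrium.
Plant 1 against Idle: payoffs 1.7, 2.3, 3, 2.9 → best response Medium.
Plant 1 against Low: payoffs 5.8, 5.2, 0.8, 4.2 → best response Idle.
Plant 1 against Medium: payoffs 3.1, 5.6, 0.1, 2.5 → best response Low.
Plant 1 against High: payoffs 3, 2, 1.3, 3.8 → best response High.
Plant 2 against Idle: payoffs 1.8, 1.2, 2, 0.3 → best response Medium.
Plant 2 against Low: payoffs 1.9, 3.4, 3.8, 5.3 → best response High.
Plant 2 against Medium: payoffs 0.3, 4.6, 5.4, 2.2 → best response Medium.
Plant 2 against High: payoffs 4.1, 5.5, 2.3, 5.2 → best response Low.
No profile is a mutual best response for all players.

none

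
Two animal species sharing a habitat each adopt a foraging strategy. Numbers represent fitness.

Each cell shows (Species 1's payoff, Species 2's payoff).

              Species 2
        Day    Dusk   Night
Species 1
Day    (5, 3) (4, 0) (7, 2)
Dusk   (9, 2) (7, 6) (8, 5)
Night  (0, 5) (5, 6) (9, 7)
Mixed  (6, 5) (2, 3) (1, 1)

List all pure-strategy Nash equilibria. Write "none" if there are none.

(Day, Day): Species 1 can switch to Dusk (5 → 9). Not NE.
(Day, Dusk): Species 1 can switch to Dusk (4 → 7). Not NE.
(Day, Night): Species 1 can switch to Dusk (7 → 8). Not NE.
(Dusk, Day): Species 2 can switch to Dusk (2 → 6). Not NE.
(Dusk, Dusk): Species 1 gets 7, best alternative 5; Species 2 gets 6, best alternative 5. No profitable deviation — NE.
(Dusk, Night): Species 1 can switch to Night (8 → 9). Not NE.
(Night, Day): Species 1 can switch to Day (0 → 5). Not NE.
(Night, Night): Species 1 gets 9, best alternative 8; Species 2 gets 7, best alternative 6. No profitable deviation — NE.
(The remaining 4 profiles each have a profitable deviation by the same check.)

Pure-strategy Nash equilibria: (Dusk, Dusk), (Night, Night)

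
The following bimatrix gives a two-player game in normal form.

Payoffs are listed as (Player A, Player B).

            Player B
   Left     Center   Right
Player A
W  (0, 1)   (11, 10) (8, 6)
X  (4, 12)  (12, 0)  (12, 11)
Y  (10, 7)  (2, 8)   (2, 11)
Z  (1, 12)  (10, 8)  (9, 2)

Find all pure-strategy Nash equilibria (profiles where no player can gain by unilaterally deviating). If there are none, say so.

This game has no pure Nash equilibrium.

For each player, find the best response to each opponent profile; mutual best responses are the pure NE.
Player A against Left: payoffs 0, 4, 10, 1 → best response Y.
Player A against Center: payoffs 11, 12, 2, 10 → best response X.
Player A against Right: payoffs 8, 12, 2, 9 → best response X.
Player B against W: payoffs 1, 10, 6 → best response Center.
Player B against X: payoffs 12, 0, 11 → best response Left.
Player B against Y: payoffs 7, 8, 11 → best response Right.
Player B against Z: payoffs 12, 8, 2 → best response Left.
No profile is a mutual best response for all players.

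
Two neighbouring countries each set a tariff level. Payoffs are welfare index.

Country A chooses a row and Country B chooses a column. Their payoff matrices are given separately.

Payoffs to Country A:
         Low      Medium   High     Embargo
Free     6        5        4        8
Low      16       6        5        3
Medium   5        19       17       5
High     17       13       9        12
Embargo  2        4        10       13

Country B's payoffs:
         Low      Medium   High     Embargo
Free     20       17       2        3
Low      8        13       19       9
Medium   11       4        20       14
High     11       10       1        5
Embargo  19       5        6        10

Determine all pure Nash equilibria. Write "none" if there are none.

Pure-strategy Nash equilibria: (Medium, High) and (High, Low)

Country A against Low: payoffs 6, 16, 5, 17, 2 → best response High.
Country A against Medium: payoffs 5, 6, 19, 13, 4 → best response Medium.
Country A against High: payoffs 4, 5, 17, 9, 10 → best response Medium.
Country A against Embargo: payoffs 8, 3, 5, 12, 13 → best response Embargo.
Country B against Free: payoffs 20, 17, 2, 3 → best response Low.
Country B against Low: payoffs 8, 13, 19, 9 → best response High.
Country B against Medium: payoffs 11, 4, 20, 14 → best response High.
Country B against High: payoffs 11, 10, 1, 5 → best response Low.
Country B against Embargo: payoffs 19, 5, 6, 10 → best response Low.
Mutual best responses: (Medium, High); (High, Low).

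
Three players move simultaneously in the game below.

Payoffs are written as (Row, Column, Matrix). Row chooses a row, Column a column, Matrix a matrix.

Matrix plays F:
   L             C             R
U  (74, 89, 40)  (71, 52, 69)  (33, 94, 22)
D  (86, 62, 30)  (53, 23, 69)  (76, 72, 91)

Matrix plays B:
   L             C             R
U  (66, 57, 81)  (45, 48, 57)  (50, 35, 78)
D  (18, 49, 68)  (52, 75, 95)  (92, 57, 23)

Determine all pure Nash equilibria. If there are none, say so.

The pure Nash equilibria are (U, L, B) and (D, C, B) and (D, R, F).

Row against (L, F): payoffs 74, 86 → best response D.
Row against (L, B): payoffs 66, 18 → best response U.
Row against (C, F): payoffs 71, 53 → best response U.
Row against (C, B): payoffs 45, 52 → best response D.
Row against (R, F): payoffs 33, 76 → best response D.
Row against (R, B): payoffs 50, 92 → best response D.
Column against (U, F): payoffs 89, 52, 94 → best response R.
Column against (U, B): payoffs 57, 48, 35 → best response L.
Column against (D, F): payoffs 62, 23, 72 → best response R.
Column against (D, B): payoffs 49, 75, 57 → best response C.
Matrix against (U, L): payoffs 40, 81 → best response B.
Matrix against (U, C): payoffs 69, 57 → best response F.
Matrix against (U, R): payoffs 22, 78 → best response B.
Matrix against (D, L): payoffs 30, 68 → best response B.
Matrix against (D, C): payoffs 69, 95 → best response B.
Matrix against (D, R): payoffs 91, 23 → best response F.
Mutual best responses: (U, L, B); (D, C, B); (D, R, F).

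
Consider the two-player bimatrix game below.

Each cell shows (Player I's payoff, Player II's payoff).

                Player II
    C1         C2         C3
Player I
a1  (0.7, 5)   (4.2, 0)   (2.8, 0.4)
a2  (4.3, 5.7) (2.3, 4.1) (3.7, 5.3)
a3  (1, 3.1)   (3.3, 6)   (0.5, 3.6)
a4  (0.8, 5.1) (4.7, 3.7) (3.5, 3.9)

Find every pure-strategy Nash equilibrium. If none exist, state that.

Pure NE: (a2, C1)

Player I against C1: payoffs 0.7, 4.3, 1, 0.8 → best response a2.
Player I against C2: payoffs 4.2, 2.3, 3.3, 4.7 → best response a4.
Player I against C3: payoffs 2.8, 3.7, 0.5, 3.5 → best response a2.
Player II against a1: payoffs 5, 0, 0.4 → best response C1.
Player II against a2: payoffs 5.7, 4.1, 5.3 → best response C1.
Player II against a3: payoffs 3.1, 6, 3.6 → best response C2.
Player II against a4: payoffs 5.1, 3.7, 3.9 → best response C1.
Mutual best responses: (a2, C1).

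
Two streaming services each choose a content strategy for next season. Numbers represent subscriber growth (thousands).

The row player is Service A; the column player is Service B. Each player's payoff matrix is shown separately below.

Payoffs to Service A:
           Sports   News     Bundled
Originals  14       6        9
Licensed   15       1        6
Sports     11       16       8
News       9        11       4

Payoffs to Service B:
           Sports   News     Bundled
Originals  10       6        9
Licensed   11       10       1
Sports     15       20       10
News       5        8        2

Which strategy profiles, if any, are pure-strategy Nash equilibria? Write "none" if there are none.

Service A against Sports: payoffs 14, 15, 11, 9 → best response Licensed.
Service A against News: payoffs 6, 1, 16, 11 → best response Sports.
Service A against Bundled: payoffs 9, 6, 8, 4 → best response Originals.
Service B against Originals: payoffs 10, 6, 9 → best response Sports.
Service B against Licensed: payoffs 11, 10, 1 → best response Sports.
Service B against Sports: payoffs 15, 20, 10 → best response News.
Service B against News: payoffs 5, 8, 2 → best response News.
Mutual best responses: (Licensed, Sports); (Sports, News).

The pure Nash equilibria are (Licensed, Sports) and (Sports, News).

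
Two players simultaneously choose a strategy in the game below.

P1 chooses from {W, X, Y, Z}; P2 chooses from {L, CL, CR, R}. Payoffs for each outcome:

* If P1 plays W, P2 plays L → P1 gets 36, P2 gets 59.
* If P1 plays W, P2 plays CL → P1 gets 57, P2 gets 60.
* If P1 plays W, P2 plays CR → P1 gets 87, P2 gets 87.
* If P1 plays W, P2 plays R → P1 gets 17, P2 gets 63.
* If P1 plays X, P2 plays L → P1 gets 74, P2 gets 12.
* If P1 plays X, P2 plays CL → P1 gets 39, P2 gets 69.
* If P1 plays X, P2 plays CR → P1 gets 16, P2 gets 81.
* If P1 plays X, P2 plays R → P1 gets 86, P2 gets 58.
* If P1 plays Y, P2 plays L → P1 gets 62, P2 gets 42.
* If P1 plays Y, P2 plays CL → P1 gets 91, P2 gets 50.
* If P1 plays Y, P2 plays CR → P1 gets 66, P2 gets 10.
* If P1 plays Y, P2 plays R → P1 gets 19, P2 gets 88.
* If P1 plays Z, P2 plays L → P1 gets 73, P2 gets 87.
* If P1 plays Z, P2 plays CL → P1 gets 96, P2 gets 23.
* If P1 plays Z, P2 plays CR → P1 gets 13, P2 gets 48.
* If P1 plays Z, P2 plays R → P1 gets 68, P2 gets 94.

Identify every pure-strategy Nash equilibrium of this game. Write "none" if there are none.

The unique pure-strategy Nash equilibrium is (W, CR).

Check each profile: it is a Nash equilibrium iff no player can strictly gain by switching unilaterally.
(W, L): P1 can switch to X (36 → 74). Not NE.
(W, CL): P1 can switch to Y (57 → 91). Not NE.
(W, CR): P1 gets 87, best alternative 66; P2 gets 87, best alternative 63. No profitable deviation — NE.
(W, R): P1 can switch to X (17 → 86). Not NE.
(X, L): P2 can switch to CL (12 → 69). Not NE.
(X, CL): P1 can switch to W (39 → 57). Not NE.
(X, CR): P1 can switch to W (16 → 87). Not NE.
(X, R): P2 can switch to CL (58 → 69). Not NE.
(Y, L): P1 can switch to X (62 → 74). Not NE.
(The remaining 7 profiles each have a profitable deviation by the same check.)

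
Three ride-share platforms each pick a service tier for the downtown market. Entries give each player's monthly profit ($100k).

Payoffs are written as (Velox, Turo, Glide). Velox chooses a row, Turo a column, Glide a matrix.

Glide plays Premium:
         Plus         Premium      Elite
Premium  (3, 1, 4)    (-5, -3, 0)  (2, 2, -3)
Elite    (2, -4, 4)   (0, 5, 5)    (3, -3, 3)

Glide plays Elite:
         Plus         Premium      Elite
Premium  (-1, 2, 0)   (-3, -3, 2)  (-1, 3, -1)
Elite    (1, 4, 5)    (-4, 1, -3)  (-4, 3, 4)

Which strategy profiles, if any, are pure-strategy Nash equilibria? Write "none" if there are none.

(Premium, Plus, Premium): Turo can switch to Elite (1 → 2). Not NE.
(Premium, Plus, Elite): Velox can switch to Elite (-1 → 1). Not NE.
(Premium, Premium, Premium): Velox can switch to Elite (-5 → 0). Not NE.
(Premium, Premium, Elite): Turo can switch to Plus (-3 → 2). Not NE.
(Premium, Elite, Premium): Velox can switch to Elite (2 → 3). Not NE.
(Premium, Elite, Elite): Velox gets -1, best alternative -4; Turo gets 3, best alternative 2; Glide gets -1, best alternative -3. No profitable deviation — NE.
(Elite, Plus, Premium): Velox can switch to Premium (2 → 3). Not NE.
(Elite, Plus, Elite): Velox gets 1, best alternative -1; Turo gets 4, best alternative 3; Glide gets 5, best alternative 4. No profitable deviation — NE.
(Elite, Premium, Premium): Velox gets 0, best alternative -5; Turo gets 5, best alternative -3; Glide gets 5, best alternative -3. No profitable deviation — NE.
(Elite, Premium, Elite): Velox can switch to Premium (-4 → -3). Not NE.
(Elite, Elite, Premium): Turo can switch to Premium (-3 → 5). Not NE.
(The remaining 1 profile has a profitable deviation by the same check.)

Pure-strategy Nash equilibria: (Premium, Elite, Elite) and (Elite, Plus, Elite) and (Elite, Premium, Premium)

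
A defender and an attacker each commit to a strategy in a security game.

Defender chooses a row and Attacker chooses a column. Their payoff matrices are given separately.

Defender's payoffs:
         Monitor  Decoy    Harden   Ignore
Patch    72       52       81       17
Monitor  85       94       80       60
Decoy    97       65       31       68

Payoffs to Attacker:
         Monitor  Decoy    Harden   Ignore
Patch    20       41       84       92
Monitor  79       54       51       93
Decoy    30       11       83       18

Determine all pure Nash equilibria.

For each strategy profile, look for a profitable unilateral deviation.
(Patch, Monitor): Defender can switch to Monitor (72 → 85). Not NE.
(Patch, Decoy): Defender can switch to Monitor (52 → 94). Not NE.
(Patch, Harden): Attacker can switch to Ignore (84 → 92). Not NE.
(Patch, Ignore): Defender can switch to Monitor (17 → 60). Not NE.
(Monitor, Monitor): Defender can switch to Decoy (85 → 97). Not NE.
(Monitor, Decoy): Attacker can switch to Monitor (54 → 79). Not NE.
(Monitor, Harden): Defender can switch to Patch (80 → 81). Not NE.
(Monitor, Ignore): Defender can switch to Decoy (60 → 68). Not NE.
(Decoy, Monitor): Attacker can switch to Harden (30 → 83). Not NE.
(Decoy, Decoy): Defender can switch to Monitor (65 → 94). Not NE.
(Decoy, Harden): Defender can switch to Patch (31 → 81). Not NE.
(Decoy, Ignore): Attacker can switch to Monitor (18 → 30). Not NE.

No pure-strategy Nash equilibrium.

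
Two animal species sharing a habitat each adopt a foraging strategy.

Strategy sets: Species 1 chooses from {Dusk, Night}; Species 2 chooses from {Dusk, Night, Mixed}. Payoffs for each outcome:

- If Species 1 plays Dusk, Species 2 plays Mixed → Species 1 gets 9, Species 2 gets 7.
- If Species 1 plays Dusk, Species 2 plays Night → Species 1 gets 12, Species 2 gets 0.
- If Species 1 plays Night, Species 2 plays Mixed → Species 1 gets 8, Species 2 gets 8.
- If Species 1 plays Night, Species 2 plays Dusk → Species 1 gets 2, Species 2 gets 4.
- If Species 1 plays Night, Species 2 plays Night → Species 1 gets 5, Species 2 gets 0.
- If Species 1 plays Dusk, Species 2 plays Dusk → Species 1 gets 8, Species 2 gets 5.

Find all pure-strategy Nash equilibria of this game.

(Dusk, Dusk): Species 2 can switch to Mixed (5 → 7). Not NE.
(Dusk, Night): Species 2 can switch to Dusk (0 → 5). Not NE.
(Dusk, Mixed): Species 1 gets 9, best alternative 8; Species 2 gets 7, best alternative 5. No profitable deviation — NE.
(Night, Dusk): Species 1 can switch to Dusk (2 → 8). Not NE.
(Night, Night): Species 1 can switch to Dusk (5 → 12). Not NE.
(Night, Mixed): Species 1 can switch to Dusk (8 → 9). Not NE.

Pure NE: (Dusk, Mixed)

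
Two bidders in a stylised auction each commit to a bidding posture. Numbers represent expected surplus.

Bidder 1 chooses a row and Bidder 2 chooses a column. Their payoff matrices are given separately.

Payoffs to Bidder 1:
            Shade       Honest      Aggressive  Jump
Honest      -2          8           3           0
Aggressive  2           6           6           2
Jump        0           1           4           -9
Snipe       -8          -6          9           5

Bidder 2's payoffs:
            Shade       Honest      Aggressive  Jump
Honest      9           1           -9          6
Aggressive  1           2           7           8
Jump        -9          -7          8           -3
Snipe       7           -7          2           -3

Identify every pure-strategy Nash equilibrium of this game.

There is no pure-strategy Nash equilibrium.

Bidder 1 against Shade: payoffs -2, 2, 0, -8 → best response Aggressive.
Bidder 1 against Honest: payoffs 8, 6, 1, -6 → best response Honest.
Bidder 1 against Aggressive: payoffs 3, 6, 4, 9 → best response Snipe.
Bidder 1 against Jump: payoffs 0, 2, -9, 5 → best response Snipe.
Bidder 2 against Honest: payoffs 9, 1, -9, 6 → best response Shade.
Bidder 2 against Aggressive: payoffs 1, 2, 7, 8 → best response Jump.
Bidder 2 against Jump: payoffs -9, -7, 8, -3 → best response Aggressive.
Bidder 2 against Snipe: payoffs 7, -7, 2, -3 → best response Shade.
No profile is a mutual best response for all players.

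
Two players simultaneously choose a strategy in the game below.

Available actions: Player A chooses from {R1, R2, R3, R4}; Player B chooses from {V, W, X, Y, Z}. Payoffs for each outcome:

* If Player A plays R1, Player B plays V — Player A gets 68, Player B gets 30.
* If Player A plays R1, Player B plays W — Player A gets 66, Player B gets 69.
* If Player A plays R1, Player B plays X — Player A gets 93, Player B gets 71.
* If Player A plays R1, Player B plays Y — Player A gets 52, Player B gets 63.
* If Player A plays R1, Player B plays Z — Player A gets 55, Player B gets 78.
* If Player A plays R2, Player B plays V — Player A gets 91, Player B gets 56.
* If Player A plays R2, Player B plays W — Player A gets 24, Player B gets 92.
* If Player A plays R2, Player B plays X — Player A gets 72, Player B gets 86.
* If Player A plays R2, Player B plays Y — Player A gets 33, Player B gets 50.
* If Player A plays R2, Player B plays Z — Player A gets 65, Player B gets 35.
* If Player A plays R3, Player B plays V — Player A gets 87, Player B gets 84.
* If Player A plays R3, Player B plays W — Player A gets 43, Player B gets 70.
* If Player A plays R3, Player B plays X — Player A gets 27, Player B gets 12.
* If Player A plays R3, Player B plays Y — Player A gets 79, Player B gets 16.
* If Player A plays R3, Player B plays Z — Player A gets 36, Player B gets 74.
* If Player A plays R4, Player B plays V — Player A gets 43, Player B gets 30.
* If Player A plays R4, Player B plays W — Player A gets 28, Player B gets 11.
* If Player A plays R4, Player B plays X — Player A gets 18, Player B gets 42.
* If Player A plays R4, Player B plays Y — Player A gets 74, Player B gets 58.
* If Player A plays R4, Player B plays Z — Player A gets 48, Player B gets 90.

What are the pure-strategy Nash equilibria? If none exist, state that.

This game has no pure Nash equilibrium.

Mark each player's best response to every combination of opponents' strategies; a profile where every player is best-responding is a pure Nash equilibrium.
Player A against V: payoffs 68, 91, 87, 43 → best response R2.
Player A against W: payoffs 66, 24, 43, 28 → best response R1.
Player A against X: payoffs 93, 72, 27, 18 → best response R1.
Player A against Y: payoffs 52, 33, 79, 74 → best response R3.
Player A against Z: payoffs 55, 65, 36, 48 → best response R2.
Player B against R1: payoffs 30, 69, 71, 63, 78 → best response Z.
Player B against R2: payoffs 56, 92, 86, 50, 35 → best response W.
Player B against R3: payoffs 84, 70, 12, 16, 74 → best response V.
Player B against R4: payoffs 30, 11, 42, 58, 90 → best response Z.
No profile is a mutual best response for all players.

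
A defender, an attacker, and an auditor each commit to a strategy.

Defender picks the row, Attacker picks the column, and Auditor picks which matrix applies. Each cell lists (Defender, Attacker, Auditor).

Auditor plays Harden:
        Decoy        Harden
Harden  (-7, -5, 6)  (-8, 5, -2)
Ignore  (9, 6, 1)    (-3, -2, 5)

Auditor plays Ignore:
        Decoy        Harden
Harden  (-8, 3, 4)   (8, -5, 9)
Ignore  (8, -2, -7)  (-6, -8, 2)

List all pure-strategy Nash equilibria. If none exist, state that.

(Harden, Decoy, Harden): Defender can switch to Ignore (-7 → 9). Not NE.
(Harden, Decoy, Ignore): Defender can switch to Ignore (-8 → 8). Not NE.
(Harden, Harden, Harden): Defender can switch to Ignore (-8 → -3). Not NE.
(Harden, Harden, Ignore): Attacker can switch to Decoy (-5 → 3). Not NE.
(Ignore, Decoy, Harden): Defender gets 9, best alternative -7; Attacker gets 6, best alternative -2; Auditor gets 1, best alternative -7. No profitable deviation — NE.
(Ignore, Decoy, Ignore): Auditor can switch to Harden (-7 → 1). Not NE.
(Ignore, Harden, Harden): Attacker can switch to Decoy (-2 → 6). Not NE.
(Ignore, Harden, Ignore): Defender can switch to Harden (-6 → 8). Not NE.

(Ignore, Decoy, Harden)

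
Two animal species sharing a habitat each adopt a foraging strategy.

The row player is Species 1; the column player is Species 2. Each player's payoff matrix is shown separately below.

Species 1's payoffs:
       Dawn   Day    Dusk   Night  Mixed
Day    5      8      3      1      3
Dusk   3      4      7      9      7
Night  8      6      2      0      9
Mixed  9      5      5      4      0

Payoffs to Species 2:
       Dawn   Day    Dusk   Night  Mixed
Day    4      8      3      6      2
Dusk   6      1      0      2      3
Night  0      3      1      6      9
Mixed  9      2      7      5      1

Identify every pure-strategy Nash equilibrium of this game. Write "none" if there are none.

(Day, Dawn): Species 1 can switch to Night (5 → 8). Not NE.
(Day, Day): Species 1 gets 8, best alternative 6; Species 2 gets 8, best alternative 6. No profitable deviation — NE.
(Day, Dusk): Species 1 can switch to Dusk (3 → 7). Not NE.
(Day, Night): Species 1 can switch to Dusk (1 → 9). Not NE.
(Day, Mixed): Species 1 can switch to Dusk (3 → 7). Not NE.
(Dusk, Dawn): Species 1 can switch to Day (3 → 5). Not NE.
(Dusk, Day): Species 1 can switch to Day (4 → 8). Not NE.
(Dusk, Dusk): Species 2 can switch to Dawn (0 → 6). Not NE.
(Dusk, Night): Species 2 can switch to Dawn (2 → 6). Not NE.
(Dusk, Mixed): Species 1 can switch to Night (7 → 9). Not NE.
(Night, Dawn): Species 1 can switch to Mixed (8 → 9). Not NE.
(Night, Mixed): Species 1 gets 9, best alternative 7; Species 2 gets 9, best alternative 6. No profitable deviation — NE.
(Mixed, Dawn): Species 1 gets 9, best alternative 8; Species 2 gets 9, best alternative 7. No profitable deviation — NE.
(The remaining 7 profiles each have a profitable deviation by the same check.)

Pure-strategy Nash equilibria: (Day, Day); (Night, Mixed); (Mixed, Dawn)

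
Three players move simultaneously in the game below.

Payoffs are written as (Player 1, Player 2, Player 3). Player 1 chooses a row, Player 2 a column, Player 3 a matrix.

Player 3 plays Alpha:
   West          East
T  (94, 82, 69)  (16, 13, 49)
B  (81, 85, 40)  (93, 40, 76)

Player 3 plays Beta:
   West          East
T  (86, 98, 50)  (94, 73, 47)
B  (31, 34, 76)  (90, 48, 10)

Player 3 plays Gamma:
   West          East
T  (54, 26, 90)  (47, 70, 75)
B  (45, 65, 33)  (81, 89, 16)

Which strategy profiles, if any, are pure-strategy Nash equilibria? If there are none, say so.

(T, West, Alpha): Player 3 can switch to Gamma (69 → 90). Not NE.
(T, West, Beta): Player 3 can switch to Alpha (50 → 69). Not NE.
(T, West, Gamma): Player 2 can switch to East (26 → 70). Not NE.
(T, East, Alpha): Player 1 can switch to B (16 → 93). Not NE.
(T, East, Beta): Player 2 can switch to West (73 → 98). Not NE.
(T, East, Gamma): Player 1 can switch to B (47 → 81). Not NE.
(The remaining 6 profiles each have a profitable deviation by the same check.)

There is no pure-strategy Nash equilibrium.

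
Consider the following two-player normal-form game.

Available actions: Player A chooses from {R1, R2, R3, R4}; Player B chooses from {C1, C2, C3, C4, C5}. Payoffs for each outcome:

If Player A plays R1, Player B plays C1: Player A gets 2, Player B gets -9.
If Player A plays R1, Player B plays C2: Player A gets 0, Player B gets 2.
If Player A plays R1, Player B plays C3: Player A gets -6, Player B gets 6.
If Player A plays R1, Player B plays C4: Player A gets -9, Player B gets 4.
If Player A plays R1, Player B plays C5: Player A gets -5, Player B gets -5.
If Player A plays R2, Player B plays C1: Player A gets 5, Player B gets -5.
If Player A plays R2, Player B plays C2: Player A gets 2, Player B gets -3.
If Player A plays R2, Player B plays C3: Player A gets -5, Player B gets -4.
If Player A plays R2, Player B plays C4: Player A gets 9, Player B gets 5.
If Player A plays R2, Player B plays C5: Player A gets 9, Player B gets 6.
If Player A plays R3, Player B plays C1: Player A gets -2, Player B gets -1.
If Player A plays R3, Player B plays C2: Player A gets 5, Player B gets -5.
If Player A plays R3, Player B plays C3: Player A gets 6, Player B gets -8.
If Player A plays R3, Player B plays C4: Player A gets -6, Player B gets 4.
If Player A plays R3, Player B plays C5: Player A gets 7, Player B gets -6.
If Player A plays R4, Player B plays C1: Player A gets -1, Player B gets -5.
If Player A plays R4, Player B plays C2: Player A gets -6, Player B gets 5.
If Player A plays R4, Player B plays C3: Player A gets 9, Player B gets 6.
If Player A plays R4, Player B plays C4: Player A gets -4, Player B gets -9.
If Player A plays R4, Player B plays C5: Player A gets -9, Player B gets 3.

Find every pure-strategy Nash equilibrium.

For each strategy profile, look for a profitable unilateral deviation.
(R1, C1): Player A can switch to R2 (2 → 5). Not NE.
(R1, C2): Player A can switch to R2 (0 → 2). Not NE.
(R1, C3): Player A can switch to R2 (-6 → -5). Not NE.
(R1, C4): Player A can switch to R2 (-9 → 9). Not NE.
(R1, C5): Player A can switch to R2 (-5 → 9). Not NE.
(R2, C1): Player B can switch to C2 (-5 → -3). Not NE.
(R2, C2): Player A can switch to R3 (2 → 5). Not NE.
(R2, C3): Player A can switch to R3 (-5 → 6). Not NE.
(R2, C4): Player B can switch to C5 (5 → 6). Not NE.
(R2, C5): Player A gets 9, best alternative 7; Player B gets 6, best alternative 5. No profitable deviation — NE.
(R3, C1): Player A can switch to R1 (-2 → 2). Not NE.
(R3, C2): Player B can switch to C1 (-5 → -1). Not NE.
(R3, C3): Player A can switch to R4 (6 → 9). Not NE.
(R4, C3): Player A gets 9, best alternative 6; Player B gets 6, best alternative 5. No profitable deviation — NE.
(The remaining 6 profiles each have a profitable deviation by the same check.)

(R2, C5); (R4, C3)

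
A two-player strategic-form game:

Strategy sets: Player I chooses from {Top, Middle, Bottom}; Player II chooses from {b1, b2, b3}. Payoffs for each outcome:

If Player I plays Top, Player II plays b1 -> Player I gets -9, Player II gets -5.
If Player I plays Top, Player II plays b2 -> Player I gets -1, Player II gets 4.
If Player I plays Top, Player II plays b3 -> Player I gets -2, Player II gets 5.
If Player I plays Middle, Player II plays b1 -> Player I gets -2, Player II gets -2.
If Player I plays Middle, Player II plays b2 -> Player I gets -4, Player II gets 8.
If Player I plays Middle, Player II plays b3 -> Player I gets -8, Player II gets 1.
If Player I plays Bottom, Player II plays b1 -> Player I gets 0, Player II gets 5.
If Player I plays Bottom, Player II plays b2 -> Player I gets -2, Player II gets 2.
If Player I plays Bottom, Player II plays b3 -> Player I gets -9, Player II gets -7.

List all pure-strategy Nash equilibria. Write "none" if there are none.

The pure Nash equilibria are (Top, b3); (Bottom, b1).

Player I against b1: payoffs -9, -2, 0 → best response Bottom.
Player I against b2: payoffs -1, -4, -2 → best response Top.
Player I against b3: payoffs -2, -8, -9 → best response Top.
Player II against Top: payoffs -5, 4, 5 → best response b3.
Player II against Middle: payoffs -2, 8, 1 → best response b2.
Player II against Bottom: payoffs 5, 2, -7 → best response b1.
Mutual best responses: (Top, b3); (Bottom, b1).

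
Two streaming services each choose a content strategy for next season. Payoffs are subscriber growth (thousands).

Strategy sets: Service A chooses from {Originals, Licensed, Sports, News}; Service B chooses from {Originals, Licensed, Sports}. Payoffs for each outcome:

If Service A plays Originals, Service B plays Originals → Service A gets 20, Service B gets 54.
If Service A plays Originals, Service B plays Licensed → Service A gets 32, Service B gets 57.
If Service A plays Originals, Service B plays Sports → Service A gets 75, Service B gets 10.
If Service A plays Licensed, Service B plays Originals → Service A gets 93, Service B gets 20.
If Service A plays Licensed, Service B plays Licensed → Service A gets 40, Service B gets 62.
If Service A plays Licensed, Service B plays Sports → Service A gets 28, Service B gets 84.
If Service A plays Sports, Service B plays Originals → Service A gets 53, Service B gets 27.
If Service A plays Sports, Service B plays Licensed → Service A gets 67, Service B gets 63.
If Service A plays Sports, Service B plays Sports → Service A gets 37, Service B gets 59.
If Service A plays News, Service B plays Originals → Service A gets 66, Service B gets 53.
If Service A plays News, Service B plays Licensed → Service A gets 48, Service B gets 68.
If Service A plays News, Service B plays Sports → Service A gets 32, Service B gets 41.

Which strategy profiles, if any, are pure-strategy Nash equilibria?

(Sports, Licensed)

Mark each player's best response to every combination of opponents' strategies; a profile where every player is best-responding is a pure Nash equilibrium.
Service A against Originals: payoffs 20, 93, 53, 66 → best response Licensed.
Service A against Licensed: payoffs 32, 40, 67, 48 → best response Sports.
Service A against Sports: payoffs 75, 28, 37, 32 → best response Originals.
Service B against Originals: payoffs 54, 57, 10 → best response Licensed.
Service B against Licensed: payoffs 20, 62, 84 → best response Sports.
Service B against Sports: payoffs 27, 63, 59 → best response Licensed.
Service B against News: payoffs 53, 68, 41 → best response Licensed.
Mutual best responses: (Sports, Licensed).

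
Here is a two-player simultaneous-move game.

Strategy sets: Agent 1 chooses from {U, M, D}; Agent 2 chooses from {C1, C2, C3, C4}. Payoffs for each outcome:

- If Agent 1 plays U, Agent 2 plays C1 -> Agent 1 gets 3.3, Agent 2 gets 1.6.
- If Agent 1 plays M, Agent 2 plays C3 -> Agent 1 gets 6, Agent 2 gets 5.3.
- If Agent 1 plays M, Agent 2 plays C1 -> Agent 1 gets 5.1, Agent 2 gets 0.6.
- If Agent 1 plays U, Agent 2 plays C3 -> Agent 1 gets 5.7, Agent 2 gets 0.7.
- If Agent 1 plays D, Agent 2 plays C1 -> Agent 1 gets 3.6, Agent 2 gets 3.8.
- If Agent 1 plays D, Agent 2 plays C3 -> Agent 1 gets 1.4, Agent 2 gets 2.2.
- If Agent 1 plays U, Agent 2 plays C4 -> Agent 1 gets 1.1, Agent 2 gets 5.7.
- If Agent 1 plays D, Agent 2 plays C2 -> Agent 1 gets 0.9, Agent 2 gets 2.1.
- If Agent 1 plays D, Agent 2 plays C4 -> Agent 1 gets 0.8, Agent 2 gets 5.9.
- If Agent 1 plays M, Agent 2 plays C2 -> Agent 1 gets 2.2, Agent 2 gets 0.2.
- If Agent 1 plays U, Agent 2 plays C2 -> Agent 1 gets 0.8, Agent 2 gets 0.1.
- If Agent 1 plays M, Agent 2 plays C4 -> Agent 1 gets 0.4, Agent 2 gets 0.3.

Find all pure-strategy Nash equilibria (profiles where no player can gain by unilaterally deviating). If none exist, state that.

The pure Nash equilibria are (U, C4), (M, C3).

Mark each player's best response to every combination of opponents' strategies; a profile where every player is best-responding is a pure Nash equilibrium.
Agent 1 against C1: payoffs 3.3, 5.1, 3.6 → best response M.
Agent 1 against C2: payoffs 0.8, 2.2, 0.9 → best response M.
Agent 1 against C3: payoffs 5.7, 6, 1.4 → best response M.
Agent 1 against C4: payoffs 1.1, 0.4, 0.8 → best response U.
Agent 2 against U: payoffs 1.6, 0.1, 0.7, 5.7 → best response C4.
Agent 2 against M: payoffs 0.6, 0.2, 5.3, 0.3 → best response C3.
Agent 2 against D: payoffs 3.8, 2.1, 2.2, 5.9 → best response C4.
Mutual best responses: (U, C4); (M, C3).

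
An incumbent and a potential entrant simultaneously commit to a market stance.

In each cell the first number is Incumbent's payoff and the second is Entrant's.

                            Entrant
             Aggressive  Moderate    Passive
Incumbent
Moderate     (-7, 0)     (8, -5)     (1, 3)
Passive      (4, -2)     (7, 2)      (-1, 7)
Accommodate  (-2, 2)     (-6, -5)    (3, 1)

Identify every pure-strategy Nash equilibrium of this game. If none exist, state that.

No pure-strategy Nash equilibrium.

Check each profile: it is a Nash equilibrium iff no player can strictly gain by switching unilaterally.
(Moderate, Aggressive): Incumbent can switch to Passive (-7 → 4). Not NE.
(Moderate, Moderate): Entrant can switch to Aggressive (-5 → 0). Not NE.
(Moderate, Passive): Incumbent can switch to Accommodate (1 → 3). Not NE.
(Passive, Aggressive): Entrant can switch to Moderate (-2 → 2). Not NE.
(Passive, Moderate): Incumbent can switch to Moderate (7 → 8). Not NE.
(Passive, Passive): Incumbent can switch to Moderate (-1 → 1). Not NE.
(The remaining 3 profiles each have a profitable deviation by the same check.)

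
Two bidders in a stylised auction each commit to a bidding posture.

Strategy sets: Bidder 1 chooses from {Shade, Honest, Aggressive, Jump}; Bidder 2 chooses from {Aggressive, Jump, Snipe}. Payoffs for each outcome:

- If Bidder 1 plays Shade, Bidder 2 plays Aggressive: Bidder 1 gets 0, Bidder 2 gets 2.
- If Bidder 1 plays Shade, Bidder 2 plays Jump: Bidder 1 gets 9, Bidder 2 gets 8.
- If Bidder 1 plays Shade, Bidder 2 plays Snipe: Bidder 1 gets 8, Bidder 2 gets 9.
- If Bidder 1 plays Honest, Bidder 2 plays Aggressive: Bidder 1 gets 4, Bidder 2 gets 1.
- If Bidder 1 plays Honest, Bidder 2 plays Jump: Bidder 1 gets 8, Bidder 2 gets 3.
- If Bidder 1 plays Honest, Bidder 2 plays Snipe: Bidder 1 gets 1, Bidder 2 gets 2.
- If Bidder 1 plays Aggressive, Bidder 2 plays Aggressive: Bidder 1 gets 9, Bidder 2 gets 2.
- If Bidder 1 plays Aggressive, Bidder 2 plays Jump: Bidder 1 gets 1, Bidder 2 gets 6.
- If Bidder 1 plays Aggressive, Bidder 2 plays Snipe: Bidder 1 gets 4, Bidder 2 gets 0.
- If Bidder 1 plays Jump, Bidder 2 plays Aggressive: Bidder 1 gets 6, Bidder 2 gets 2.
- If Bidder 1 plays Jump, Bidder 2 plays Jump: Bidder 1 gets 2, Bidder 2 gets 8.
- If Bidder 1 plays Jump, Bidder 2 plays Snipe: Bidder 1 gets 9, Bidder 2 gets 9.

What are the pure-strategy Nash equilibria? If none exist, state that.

(Shade, Aggressive): Bidder 1 can switch to Honest (0 → 4). Not NE.
(Shade, Jump): Bidder 2 can switch to Snipe (8 → 9). Not NE.
(Shade, Snipe): Bidder 1 can switch to Jump (8 → 9). Not NE.
(Honest, Aggressive): Bidder 1 can switch to Aggressive (4 → 9). Not NE.
(Honest, Jump): Bidder 1 can switch to Shade (8 → 9). Not NE.
(Honest, Snipe): Bidder 1 can switch to Shade (1 → 8). Not NE.
(Aggressive, Aggressive): Bidder 2 can switch to Jump (2 → 6). Not NE.
(Aggressive, Jump): Bidder 1 can switch to Shade (1 → 9). Not NE.
(Aggressive, Snipe): Bidder 1 can switch to Shade (4 → 8). Not NE.
(Jump, Aggressive): Bidder 1 can switch to Aggressive (6 → 9). Not NE.
(Jump, Jump): Bidder 1 can switch to Shade (2 → 9). Not NE.
(Jump, Snipe): Bidder 1 gets 9, best alternative 8; Bidder 2 gets 9, best alternative 8. No profitable deviation — NE.

The unique pure-strategy Nash equilibrium is (Jump, Snipe).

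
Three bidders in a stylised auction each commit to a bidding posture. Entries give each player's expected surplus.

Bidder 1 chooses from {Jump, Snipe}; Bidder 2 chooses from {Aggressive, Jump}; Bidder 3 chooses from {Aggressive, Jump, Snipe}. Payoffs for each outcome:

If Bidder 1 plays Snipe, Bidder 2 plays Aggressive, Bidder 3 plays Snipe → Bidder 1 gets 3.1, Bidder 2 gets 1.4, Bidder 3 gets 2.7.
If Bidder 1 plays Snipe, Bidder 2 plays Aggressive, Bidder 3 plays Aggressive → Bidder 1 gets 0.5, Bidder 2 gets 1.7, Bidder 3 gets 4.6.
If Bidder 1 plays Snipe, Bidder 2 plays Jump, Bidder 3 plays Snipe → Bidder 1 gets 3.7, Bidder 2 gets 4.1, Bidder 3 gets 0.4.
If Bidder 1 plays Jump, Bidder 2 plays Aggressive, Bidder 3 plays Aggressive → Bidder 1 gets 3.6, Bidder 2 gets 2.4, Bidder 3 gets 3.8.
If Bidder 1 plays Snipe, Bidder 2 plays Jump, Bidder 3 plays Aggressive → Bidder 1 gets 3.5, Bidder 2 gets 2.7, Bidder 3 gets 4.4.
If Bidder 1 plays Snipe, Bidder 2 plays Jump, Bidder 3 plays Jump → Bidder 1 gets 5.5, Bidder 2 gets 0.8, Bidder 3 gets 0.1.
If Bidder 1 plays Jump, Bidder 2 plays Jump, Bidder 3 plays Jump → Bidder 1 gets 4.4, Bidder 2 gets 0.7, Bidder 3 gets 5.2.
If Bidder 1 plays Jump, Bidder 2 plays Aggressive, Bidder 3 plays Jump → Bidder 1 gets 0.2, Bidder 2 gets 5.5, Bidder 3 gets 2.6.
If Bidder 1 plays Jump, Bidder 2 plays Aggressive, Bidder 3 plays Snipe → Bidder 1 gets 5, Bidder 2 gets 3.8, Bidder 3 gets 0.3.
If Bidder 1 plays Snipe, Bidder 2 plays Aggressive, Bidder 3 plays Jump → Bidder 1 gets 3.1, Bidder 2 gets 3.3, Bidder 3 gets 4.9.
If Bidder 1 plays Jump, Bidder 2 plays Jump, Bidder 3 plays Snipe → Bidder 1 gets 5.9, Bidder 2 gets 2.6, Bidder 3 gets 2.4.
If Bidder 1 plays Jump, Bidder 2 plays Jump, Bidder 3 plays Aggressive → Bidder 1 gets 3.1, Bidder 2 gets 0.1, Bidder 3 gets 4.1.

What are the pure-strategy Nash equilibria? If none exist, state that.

For each player, find the best response to each opponent profile; mutual best responses are the pure NE.
Bidder 1 against (Aggressive, Aggressive): payoffs 3.6, 0.5 → best response Jump.
Bidder 1 against (Aggressive, Jump): payoffs 0.2, 3.1 → best response Snipe.
Bidder 1 against (Aggressive, Snipe): payoffs 5, 3.1 → best response Jump.
Bidder 1 against (Jump, Aggressive): payoffs 3.1, 3.5 → best response Snipe.
Bidder 1 against (Jump, Jump): payoffs 4.4, 5.5 → best response Snipe.
Bidder 1 against (Jump, Snipe): payoffs 5.9, 3.7 → best response Jump.
Bidder 2 against (Jump, Aggressive): payoffs 2.4, 0.1 → best response Aggressive.
Bidder 2 against (Jump, Jump): payoffs 5.5, 0.7 → best response Aggressive.
Bidder 2 against (Jump, Snipe): payoffs 3.8, 2.6 → best response Aggressive.
Bidder 2 against (Snipe, Aggressive): payoffs 1.7, 2.7 → best response Jump.
Bidder 2 against (Snipe, Jump): payoffs 3.3, 0.8 → best response Aggressive.
Bidder 2 against (Snipe, Snipe): payoffs 1.4, 4.1 → best response Jump.
Bidder 3 against (Jump, Aggressive): payoffs 3.8, 2.6, 0.3 → best response Aggressive.
Bidder 3 against (Jump, Jump): payoffs 4.1, 5.2, 2.4 → best response Jump.
Bidder 3 against (Snipe, Aggressive): payoffs 4.6, 4.9, 2.7 → best response Jump.
Bidder 3 against (Snipe, Jump): payoffs 4.4, 0.1, 0.4 → best response Aggressive.
Mutual best responses: (Jump, Aggressive, Aggressive); (Snipe, Aggressive, Jump); (Snipe, Jump, Aggressive).

Pure-strategy Nash equilibria: (Jump, Aggressive, Aggressive); (Snipe, Aggressive, Jump); (Snipe, Jump, Aggressive)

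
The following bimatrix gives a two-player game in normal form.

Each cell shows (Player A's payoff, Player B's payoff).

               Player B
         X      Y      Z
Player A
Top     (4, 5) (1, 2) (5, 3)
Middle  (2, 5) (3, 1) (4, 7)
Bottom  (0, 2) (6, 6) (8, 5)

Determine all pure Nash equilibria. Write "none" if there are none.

Pure-strategy Nash equilibria: (Top, X), (Bottom, Y)

(Top, X): Player A gets 4, best alternative 2; Player B gets 5, best alternative 3. No profitable deviation — NE.
(Top, Y): Player A can switch to Middle (1 → 3). Not NE.
(Top, Z): Player A can switch to Bottom (5 → 8). Not NE.
(Middle, X): Player A can switch to Top (2 → 4). Not NE.
(Middle, Y): Player A can switch to Bottom (3 → 6). Not NE.
(Middle, Z): Player A can switch to Top (4 → 5). Not NE.
(Bottom, X): Player A can switch to Top (0 → 4). Not NE.
(Bottom, Y): Player A gets 6, best alternative 3; Player B gets 6, best alternative 5. No profitable deviation — NE.
(Bottom, Z): Player B can switch to Y (5 → 6). Not NE.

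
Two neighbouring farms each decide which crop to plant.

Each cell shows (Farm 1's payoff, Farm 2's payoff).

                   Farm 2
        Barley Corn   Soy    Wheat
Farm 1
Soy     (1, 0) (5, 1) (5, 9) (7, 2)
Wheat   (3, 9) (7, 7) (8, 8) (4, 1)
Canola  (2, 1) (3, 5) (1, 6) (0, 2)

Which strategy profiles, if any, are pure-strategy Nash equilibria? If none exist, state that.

The unique pure-strategy Nash equilibrium is (Wheat, Barley).

For each player, find the best response to each opponent profile; mutual best responses are the pure NE.
Farm 1 against Barley: payoffs 1, 3, 2 → best response Wheat.
Farm 1 against Corn: payoffs 5, 7, 3 → best response Wheat.
Farm 1 against Soy: payoffs 5, 8, 1 → best response Wheat.
Farm 1 against Wheat: payoffs 7, 4, 0 → best response Soy.
Farm 2 against Soy: payoffs 0, 1, 9, 2 → best response Soy.
Farm 2 against Wheat: payoffs 9, 7, 8, 1 → best response Barley.
Farm 2 against Canola: payoffs 1, 5, 6, 2 → best response Soy.
Mutual best responses: (Wheat, Barley).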